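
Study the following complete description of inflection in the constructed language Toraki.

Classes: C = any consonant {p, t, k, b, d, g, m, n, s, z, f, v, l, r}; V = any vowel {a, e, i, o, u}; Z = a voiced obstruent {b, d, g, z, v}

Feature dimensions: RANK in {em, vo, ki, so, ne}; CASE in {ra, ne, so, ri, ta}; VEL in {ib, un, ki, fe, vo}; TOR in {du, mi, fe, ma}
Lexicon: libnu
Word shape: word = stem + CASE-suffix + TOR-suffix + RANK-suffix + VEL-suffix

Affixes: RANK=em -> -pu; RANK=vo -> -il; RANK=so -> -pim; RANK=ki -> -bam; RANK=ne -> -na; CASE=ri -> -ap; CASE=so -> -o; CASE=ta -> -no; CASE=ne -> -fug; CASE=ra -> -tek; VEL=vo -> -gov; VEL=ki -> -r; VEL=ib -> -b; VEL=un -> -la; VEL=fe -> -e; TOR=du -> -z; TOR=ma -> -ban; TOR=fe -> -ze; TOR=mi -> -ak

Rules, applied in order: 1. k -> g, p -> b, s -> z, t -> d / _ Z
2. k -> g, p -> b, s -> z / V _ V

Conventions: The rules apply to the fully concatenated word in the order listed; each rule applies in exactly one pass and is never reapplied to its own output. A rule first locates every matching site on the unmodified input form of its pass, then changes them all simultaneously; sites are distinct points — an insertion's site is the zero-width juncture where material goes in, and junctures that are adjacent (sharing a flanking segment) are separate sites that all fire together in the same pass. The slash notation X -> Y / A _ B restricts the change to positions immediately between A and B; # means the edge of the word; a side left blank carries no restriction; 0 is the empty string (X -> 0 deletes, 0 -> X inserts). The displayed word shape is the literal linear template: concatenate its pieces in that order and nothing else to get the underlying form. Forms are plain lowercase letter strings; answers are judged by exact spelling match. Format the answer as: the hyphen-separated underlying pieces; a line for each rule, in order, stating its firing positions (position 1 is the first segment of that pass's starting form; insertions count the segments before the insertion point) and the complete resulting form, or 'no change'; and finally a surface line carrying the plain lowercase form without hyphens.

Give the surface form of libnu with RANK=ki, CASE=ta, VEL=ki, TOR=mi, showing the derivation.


underlying: libnu-no-ak-bam-r
1. k -> g, p -> b, s -> z, t -> d / _ Z: fires at position(s) 9: libnunoagbamr
2. k -> g, p -> b, s -> z / V _ V: no change
surface: libnunoagbamr


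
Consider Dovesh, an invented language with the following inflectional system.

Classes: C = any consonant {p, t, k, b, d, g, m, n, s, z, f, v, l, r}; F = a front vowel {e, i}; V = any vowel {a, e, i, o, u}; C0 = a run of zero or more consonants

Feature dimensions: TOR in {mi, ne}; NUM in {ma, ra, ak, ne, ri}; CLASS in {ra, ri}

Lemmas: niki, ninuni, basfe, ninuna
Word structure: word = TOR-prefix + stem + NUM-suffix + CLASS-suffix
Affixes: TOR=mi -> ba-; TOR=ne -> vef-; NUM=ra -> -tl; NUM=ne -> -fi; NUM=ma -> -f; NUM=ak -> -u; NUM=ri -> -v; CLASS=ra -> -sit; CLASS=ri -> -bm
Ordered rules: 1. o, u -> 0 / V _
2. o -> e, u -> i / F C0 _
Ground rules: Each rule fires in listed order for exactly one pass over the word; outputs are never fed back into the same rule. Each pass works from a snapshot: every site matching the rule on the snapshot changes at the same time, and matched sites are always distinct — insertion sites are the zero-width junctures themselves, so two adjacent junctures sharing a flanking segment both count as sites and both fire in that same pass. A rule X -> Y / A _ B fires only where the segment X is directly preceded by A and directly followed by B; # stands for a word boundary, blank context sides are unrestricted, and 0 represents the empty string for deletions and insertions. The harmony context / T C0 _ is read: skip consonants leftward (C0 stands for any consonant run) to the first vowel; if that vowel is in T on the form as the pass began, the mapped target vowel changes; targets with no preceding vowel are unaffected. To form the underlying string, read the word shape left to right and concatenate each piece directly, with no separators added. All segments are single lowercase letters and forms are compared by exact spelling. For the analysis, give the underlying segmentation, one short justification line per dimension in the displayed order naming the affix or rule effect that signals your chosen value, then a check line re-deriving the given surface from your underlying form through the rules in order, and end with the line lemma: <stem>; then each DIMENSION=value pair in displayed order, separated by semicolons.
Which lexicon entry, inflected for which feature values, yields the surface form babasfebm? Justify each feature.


underlying: ba-basfe-u-bm
TOR=mi - signalled by the affix ba-
NUM=ak - signalled by the affix -u
CLASS=ri - signalled by the affix -bm
check: babasfeubm -> babasfebm -> babasfebm
lemma: basfe; TOR=mi; NUM=ak; CLASS=ri


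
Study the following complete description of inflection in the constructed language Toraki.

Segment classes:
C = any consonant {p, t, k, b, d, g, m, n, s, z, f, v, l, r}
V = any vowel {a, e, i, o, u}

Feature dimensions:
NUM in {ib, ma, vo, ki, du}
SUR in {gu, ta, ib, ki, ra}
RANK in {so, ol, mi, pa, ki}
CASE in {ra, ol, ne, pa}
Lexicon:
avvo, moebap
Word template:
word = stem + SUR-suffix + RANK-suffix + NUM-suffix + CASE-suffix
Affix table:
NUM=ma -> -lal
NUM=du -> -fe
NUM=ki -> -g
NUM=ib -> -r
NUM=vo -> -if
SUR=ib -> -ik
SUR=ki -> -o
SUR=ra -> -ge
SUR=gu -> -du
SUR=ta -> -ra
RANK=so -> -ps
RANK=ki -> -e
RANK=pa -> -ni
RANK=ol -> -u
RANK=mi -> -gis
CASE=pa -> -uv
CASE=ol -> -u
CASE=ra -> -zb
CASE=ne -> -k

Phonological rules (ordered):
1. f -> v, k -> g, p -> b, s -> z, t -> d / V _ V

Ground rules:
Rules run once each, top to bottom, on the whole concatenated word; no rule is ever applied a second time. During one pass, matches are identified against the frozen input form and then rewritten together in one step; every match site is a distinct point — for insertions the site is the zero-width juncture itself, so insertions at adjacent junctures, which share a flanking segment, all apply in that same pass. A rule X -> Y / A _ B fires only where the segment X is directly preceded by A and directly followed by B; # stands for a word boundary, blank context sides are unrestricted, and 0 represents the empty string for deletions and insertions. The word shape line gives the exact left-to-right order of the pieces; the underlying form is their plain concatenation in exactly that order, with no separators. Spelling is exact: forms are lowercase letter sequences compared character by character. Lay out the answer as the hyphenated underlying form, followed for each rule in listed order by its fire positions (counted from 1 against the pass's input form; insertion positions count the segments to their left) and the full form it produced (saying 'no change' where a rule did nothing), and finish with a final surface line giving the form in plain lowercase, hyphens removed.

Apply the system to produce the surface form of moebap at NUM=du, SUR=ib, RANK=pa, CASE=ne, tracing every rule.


underlying: moebap-ik-ni-fe-k
1. f -> v, k -> g, p -> b, s -> z, t -> d / V _ V: fires at position(s) 6, 11: moebabiknivek
surface: moebabiknivek


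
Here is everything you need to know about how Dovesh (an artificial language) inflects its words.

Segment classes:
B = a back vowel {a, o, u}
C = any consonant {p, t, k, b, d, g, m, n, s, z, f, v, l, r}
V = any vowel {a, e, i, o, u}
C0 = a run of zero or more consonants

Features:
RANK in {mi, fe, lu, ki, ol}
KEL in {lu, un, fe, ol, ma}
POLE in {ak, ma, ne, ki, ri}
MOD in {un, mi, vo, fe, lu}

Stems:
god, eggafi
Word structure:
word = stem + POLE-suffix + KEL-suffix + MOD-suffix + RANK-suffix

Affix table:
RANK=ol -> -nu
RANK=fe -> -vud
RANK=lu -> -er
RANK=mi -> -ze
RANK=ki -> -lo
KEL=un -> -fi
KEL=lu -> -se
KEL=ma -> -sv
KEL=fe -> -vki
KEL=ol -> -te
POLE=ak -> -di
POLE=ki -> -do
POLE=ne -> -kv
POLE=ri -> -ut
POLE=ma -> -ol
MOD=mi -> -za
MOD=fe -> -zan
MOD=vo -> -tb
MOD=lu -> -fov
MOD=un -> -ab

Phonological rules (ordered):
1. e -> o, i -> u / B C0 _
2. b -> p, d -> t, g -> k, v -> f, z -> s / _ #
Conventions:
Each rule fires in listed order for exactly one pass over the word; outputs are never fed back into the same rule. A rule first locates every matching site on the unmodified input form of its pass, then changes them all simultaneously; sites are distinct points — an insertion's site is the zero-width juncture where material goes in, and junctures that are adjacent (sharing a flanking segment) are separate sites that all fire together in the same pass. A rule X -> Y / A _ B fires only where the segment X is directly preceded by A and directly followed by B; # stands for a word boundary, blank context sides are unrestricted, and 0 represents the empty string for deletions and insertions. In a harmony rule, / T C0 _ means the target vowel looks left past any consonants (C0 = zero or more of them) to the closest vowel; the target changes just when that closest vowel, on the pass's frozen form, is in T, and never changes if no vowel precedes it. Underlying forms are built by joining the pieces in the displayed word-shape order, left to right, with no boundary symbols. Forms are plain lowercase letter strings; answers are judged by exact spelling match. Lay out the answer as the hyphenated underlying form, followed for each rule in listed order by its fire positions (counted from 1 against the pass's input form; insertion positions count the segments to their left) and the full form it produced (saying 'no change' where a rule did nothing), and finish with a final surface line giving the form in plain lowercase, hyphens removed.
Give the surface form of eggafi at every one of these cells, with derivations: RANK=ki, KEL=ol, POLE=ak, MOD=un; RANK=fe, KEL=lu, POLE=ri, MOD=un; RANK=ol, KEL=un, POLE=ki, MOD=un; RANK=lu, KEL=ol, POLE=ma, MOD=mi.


cell RANK=ki, KEL=ol, POLE=ak, MOD=un:
underlying: eggafi-di-te-ab-lo
1. e -> o, i -> u / B C0 _: fires at position(s) 6: eggafuditeablo
2. b -> p, d -> t, g -> k, v -> f, z -> s / _ #: no change
surface: eggafuditeablo

cell RANK=fe, KEL=lu, POLE=ri, MOD=un:
underlying: eggafi-ut-se-ab-vud
1. e -> o, i -> u / B C0 _: fires at position(s) 6, 10: eggafuutsoabvud
2. b -> p, d -> t, g -> k, v -> f, z -> s / _ #: fires at position(s) 15: eggafuutsoabvut
surface: eggafuutsoabvut

cell RANK=ol, KEL=un, POLE=ki, MOD=un:
underlying: eggafi-do-fi-ab-nu
1. e -> o, i -> u / B C0 _: fires at position(s) 6, 10: eggafudofuabnu
2. b -> p, d -> t, g -> k, v -> f, z -> s / _ #: no change
surface: eggafudofuabnu

cell RANK=lu, KEL=ol, POLE=ma, MOD=mi:
underlying: eggafi-ol-te-za-er
1. e -> o, i -> u / B C0 _: fires at position(s) 6, 10, 13: eggafuoltozaor
2. b -> p, d -> t, g -> k, v -> f, z -> s / _ #: no change
surface: eggafuoltozaor


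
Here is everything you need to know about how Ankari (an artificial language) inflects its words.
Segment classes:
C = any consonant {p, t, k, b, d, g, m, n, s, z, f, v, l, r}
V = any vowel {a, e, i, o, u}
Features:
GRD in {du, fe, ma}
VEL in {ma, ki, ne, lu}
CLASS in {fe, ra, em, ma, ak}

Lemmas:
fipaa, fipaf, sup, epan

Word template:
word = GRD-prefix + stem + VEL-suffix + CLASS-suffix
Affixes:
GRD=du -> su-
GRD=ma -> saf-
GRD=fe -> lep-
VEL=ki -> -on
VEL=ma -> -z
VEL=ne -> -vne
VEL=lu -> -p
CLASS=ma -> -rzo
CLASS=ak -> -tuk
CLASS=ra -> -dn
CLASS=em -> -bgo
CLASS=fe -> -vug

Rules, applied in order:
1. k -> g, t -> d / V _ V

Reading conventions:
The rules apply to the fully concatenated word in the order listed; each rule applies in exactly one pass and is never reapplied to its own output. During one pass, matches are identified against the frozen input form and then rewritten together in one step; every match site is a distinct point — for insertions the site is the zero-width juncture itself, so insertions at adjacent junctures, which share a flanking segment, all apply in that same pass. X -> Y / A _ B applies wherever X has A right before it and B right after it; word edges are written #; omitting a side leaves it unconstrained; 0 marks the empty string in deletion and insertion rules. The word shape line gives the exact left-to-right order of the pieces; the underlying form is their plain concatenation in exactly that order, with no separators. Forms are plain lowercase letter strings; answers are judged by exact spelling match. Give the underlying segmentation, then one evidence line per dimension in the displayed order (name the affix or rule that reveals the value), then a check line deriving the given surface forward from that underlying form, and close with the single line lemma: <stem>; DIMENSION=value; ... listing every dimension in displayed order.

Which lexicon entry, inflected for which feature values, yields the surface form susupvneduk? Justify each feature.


underlying: su-sup-vne-tuk
GRD=du - signalled by the affix su-
VEL=ne - signalled by the affix -vne
CLASS=ak - signalled by the affix -tuk
check: susupvnetuk -> susupvneduk
lemma: sup; GRD=du; VEL=ne; CLASS=ak


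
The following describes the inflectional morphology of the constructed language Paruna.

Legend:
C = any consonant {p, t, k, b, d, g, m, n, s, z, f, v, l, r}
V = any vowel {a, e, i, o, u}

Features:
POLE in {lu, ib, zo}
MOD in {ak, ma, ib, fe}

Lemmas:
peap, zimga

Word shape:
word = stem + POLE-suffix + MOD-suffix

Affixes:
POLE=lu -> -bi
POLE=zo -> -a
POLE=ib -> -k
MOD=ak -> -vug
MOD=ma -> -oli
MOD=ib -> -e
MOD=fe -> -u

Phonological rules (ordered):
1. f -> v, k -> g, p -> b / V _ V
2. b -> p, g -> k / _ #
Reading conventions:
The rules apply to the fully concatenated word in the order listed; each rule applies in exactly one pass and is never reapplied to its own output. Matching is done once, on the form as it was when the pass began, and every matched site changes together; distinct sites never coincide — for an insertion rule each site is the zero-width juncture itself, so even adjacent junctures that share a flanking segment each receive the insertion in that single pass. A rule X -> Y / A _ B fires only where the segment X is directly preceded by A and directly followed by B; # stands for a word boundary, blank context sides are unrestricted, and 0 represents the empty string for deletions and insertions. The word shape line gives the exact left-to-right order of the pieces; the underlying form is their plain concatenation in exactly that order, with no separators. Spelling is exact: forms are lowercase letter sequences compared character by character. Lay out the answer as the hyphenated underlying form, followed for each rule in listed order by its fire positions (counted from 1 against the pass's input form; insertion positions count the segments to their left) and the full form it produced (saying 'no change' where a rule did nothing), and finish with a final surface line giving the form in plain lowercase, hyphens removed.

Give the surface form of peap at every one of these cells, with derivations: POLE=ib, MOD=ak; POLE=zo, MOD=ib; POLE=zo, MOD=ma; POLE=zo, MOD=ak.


cell POLE=ib, MOD=ak:
underlying: peap-k-vug
1. f -> v, k -> g, p -> b / V _ V: no change
2. b -> p, g -> k / _ #: fires at position(s) 8: peapkvuk
surface: peapkvuk

cell POLE=zo, MOD=ib:
underlying: peap-a-e
1. f -> v, k -> g, p -> b / V _ V: fires at position(s) 4: peabae
2. b -> p, g -> k / _ #: no change
surface: peabae

cell POLE=zo, MOD=ma:
underlying: peap-a-oli
1. f -> v, k -> g, p -> b / V _ V: fires at position(s) 4: peabaoli
2. b -> p, g -> k / _ #: no change
surface: peabaoli

cell POLE=zo, MOD=ak:
underlying: peap-a-vug
1. f -> v, k -> g, p -> b / V _ V: fires at position(s) 4: peabavug
2. b -> p, g -> k / _ #: fires at position(s) 8: peabavuk
surface: peabavuk


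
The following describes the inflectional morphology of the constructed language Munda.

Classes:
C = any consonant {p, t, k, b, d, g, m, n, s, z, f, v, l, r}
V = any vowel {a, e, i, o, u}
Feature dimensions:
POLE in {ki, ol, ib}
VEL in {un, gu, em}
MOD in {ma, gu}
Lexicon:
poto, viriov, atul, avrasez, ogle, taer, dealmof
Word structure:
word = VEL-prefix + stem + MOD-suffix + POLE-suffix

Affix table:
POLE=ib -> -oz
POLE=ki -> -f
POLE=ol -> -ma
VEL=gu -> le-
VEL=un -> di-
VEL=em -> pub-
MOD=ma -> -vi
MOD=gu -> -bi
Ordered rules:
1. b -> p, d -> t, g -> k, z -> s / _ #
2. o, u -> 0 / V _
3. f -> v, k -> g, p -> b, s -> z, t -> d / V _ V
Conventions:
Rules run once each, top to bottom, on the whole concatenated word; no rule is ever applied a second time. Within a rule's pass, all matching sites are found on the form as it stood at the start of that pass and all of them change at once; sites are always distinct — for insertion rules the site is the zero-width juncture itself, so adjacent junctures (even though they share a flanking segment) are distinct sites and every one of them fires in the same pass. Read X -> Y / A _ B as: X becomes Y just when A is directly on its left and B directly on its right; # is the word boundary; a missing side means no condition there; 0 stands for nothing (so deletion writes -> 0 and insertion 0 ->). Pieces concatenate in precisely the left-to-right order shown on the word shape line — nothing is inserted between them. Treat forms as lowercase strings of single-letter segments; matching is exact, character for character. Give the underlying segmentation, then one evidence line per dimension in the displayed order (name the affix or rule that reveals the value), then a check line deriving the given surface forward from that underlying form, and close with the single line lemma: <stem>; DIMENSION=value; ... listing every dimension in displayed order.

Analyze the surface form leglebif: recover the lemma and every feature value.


underlying: le-ogle-bi-f
POLE=ki - signalled by the affix -f
VEL=gu - signalled by the affix le-
MOD=gu - signalled by the affix -bi
check: leoglebif -> leoglebif -> leglebif -> leglebif
lemma: ogle; POLE=ki; VEL=gu; MOD=gu


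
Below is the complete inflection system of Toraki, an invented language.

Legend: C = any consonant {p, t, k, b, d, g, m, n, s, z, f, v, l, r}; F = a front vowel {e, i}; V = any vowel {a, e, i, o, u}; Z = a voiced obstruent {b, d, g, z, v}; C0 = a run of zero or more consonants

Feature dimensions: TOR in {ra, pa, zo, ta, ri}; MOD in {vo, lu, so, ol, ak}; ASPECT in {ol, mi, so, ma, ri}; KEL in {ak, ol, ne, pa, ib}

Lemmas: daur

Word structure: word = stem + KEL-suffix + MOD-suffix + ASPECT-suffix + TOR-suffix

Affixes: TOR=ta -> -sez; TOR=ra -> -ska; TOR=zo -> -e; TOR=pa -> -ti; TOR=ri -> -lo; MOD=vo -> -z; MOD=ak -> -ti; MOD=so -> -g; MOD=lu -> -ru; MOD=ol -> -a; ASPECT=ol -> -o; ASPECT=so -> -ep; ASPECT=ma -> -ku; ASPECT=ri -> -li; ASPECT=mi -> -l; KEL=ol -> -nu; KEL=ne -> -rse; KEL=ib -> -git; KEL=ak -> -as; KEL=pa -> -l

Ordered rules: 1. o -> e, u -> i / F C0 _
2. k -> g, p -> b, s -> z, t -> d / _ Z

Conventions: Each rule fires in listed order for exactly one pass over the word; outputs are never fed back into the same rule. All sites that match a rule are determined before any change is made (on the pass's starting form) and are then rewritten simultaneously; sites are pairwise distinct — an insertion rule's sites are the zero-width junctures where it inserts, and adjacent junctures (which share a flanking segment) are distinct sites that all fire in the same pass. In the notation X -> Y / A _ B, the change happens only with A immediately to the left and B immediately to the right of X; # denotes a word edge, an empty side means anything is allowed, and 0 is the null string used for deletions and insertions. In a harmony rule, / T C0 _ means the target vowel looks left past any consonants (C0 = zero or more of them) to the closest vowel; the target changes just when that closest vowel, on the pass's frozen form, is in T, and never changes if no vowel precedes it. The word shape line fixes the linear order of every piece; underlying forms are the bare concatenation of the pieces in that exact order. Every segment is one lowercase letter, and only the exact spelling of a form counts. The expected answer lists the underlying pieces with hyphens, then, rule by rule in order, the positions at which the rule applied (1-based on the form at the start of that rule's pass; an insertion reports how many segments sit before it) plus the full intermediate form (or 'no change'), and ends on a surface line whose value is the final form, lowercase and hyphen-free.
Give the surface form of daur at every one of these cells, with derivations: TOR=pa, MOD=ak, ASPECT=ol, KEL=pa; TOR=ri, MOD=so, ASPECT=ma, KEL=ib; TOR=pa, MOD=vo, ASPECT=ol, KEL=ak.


cell TOR=pa, MOD=ak, ASPECT=ol, KEL=pa:
underlying: daur-l-ti-o-ti
1. o -> e, u -> i / F C0 _: fires at position(s) 8: daurltieti
2. k -> g, p -> b, s -> z, t -> d / _ Z: no change
surface: daurltieti

cell TOR=ri, MOD=so, ASPECT=ma, KEL=ib:
underlying: daur-git-g-ku-lo
1. o -> e, u -> i / F C0 _: fires at position(s) 10: daurgitgkilo
2. k -> g, p -> b, s -> z, t -> d / _ Z: fires at position(s) 7: daurgidgkilo
surface: daurgidgkilo

cell TOR=pa, MOD=vo, ASPECT=ol, KEL=ak:
underlying: daur-as-z-o-ti
1. o -> e, u -> i / F C0 _: no change
2. k -> g, p -> b, s -> z, t -> d / _ Z: fires at position(s) 6: daurazzoti
surface: daurazzoti


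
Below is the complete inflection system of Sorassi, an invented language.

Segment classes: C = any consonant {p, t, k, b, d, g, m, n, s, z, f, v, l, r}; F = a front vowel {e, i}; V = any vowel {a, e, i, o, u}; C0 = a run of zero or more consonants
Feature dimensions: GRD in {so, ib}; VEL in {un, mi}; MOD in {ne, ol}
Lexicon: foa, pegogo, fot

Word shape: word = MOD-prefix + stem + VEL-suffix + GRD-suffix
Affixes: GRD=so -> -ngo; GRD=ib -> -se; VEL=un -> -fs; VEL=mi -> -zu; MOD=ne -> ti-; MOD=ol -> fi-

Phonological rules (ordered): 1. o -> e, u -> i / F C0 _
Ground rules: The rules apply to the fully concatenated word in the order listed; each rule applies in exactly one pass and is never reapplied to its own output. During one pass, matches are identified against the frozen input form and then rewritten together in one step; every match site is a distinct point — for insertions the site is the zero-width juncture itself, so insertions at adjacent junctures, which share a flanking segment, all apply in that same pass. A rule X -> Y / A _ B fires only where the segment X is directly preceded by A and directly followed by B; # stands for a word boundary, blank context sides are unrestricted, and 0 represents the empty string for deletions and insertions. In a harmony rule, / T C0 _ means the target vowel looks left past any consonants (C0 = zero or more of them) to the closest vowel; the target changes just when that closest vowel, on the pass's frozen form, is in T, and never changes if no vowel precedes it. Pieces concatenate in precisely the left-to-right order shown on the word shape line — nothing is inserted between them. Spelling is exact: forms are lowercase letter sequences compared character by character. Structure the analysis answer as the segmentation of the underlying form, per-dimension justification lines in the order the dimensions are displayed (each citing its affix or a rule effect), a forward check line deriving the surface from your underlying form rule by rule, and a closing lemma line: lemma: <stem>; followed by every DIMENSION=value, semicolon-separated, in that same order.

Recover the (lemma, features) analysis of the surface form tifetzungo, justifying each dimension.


underlying: ti-fot-zu-ngo
GRD=so - signalled by the affix -ngo
VEL=mi - signalled by the affix -zu
MOD=ne - signalled by the affix ti-
check: tifotzungo -> tifetzungo
lemma: fot; GRD=so; VEL=mi; MOD=ne


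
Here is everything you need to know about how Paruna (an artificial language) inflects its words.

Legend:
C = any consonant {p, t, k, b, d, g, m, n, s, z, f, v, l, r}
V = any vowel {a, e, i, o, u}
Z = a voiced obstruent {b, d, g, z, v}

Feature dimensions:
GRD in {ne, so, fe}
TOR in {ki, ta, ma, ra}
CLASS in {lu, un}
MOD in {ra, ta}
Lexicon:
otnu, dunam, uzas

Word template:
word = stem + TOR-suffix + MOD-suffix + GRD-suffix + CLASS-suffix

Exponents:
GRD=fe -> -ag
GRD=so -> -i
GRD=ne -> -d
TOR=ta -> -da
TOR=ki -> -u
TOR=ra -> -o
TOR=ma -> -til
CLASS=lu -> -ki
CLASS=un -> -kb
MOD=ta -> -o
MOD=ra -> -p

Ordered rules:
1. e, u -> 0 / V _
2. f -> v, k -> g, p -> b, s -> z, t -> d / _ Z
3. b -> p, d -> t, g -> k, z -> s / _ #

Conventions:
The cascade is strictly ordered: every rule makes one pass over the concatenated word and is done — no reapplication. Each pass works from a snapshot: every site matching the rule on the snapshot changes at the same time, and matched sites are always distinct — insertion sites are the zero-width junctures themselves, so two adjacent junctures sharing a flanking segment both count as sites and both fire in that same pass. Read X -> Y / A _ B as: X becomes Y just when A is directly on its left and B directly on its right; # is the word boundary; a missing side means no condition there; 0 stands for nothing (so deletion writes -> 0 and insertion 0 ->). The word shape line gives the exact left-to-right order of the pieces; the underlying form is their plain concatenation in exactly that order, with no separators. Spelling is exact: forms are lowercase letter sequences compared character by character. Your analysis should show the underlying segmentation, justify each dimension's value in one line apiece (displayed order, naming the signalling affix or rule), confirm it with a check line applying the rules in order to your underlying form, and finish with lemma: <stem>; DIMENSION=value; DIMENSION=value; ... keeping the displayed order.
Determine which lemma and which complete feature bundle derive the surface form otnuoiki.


underlying: otnu-u-o-i-ki
GRD=so - signalled by the affix -i
TOR=ki - signalled by the affix -u
CLASS=lu - signalled by the affix -ki
MOD=ta - signalled by the affix -o
check: otnuuoiki -> otnuoiki -> otnuoiki -> otnuoiki
lemma: otnu; GRD=so; TOR=ki; CLASS=lu; MOD=ta


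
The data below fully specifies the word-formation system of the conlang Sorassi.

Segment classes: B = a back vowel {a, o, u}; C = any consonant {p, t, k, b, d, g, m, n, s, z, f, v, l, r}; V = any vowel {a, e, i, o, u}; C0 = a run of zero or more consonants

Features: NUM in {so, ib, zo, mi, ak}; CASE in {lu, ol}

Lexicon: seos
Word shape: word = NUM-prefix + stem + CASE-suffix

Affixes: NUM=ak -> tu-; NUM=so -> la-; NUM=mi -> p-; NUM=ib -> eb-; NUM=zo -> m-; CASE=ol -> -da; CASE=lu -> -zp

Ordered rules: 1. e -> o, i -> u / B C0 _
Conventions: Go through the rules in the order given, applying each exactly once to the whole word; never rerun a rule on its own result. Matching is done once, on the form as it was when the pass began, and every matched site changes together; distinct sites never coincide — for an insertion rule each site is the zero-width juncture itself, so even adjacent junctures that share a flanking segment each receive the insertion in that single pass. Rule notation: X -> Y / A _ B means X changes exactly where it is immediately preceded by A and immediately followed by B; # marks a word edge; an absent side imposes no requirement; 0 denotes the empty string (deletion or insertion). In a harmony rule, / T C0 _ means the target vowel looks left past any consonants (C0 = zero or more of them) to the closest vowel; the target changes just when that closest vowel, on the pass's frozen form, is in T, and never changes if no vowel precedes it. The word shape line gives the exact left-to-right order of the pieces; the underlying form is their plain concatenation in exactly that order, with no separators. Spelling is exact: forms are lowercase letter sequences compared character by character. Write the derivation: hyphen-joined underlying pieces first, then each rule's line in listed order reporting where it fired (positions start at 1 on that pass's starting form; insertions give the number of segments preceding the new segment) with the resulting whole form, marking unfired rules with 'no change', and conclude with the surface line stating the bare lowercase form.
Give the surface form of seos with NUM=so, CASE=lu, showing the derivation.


underlying: la-seos-zp
1. e -> o, i -> u / B C0 _: fires at position(s) 4: lasooszp
surface: lasooszp


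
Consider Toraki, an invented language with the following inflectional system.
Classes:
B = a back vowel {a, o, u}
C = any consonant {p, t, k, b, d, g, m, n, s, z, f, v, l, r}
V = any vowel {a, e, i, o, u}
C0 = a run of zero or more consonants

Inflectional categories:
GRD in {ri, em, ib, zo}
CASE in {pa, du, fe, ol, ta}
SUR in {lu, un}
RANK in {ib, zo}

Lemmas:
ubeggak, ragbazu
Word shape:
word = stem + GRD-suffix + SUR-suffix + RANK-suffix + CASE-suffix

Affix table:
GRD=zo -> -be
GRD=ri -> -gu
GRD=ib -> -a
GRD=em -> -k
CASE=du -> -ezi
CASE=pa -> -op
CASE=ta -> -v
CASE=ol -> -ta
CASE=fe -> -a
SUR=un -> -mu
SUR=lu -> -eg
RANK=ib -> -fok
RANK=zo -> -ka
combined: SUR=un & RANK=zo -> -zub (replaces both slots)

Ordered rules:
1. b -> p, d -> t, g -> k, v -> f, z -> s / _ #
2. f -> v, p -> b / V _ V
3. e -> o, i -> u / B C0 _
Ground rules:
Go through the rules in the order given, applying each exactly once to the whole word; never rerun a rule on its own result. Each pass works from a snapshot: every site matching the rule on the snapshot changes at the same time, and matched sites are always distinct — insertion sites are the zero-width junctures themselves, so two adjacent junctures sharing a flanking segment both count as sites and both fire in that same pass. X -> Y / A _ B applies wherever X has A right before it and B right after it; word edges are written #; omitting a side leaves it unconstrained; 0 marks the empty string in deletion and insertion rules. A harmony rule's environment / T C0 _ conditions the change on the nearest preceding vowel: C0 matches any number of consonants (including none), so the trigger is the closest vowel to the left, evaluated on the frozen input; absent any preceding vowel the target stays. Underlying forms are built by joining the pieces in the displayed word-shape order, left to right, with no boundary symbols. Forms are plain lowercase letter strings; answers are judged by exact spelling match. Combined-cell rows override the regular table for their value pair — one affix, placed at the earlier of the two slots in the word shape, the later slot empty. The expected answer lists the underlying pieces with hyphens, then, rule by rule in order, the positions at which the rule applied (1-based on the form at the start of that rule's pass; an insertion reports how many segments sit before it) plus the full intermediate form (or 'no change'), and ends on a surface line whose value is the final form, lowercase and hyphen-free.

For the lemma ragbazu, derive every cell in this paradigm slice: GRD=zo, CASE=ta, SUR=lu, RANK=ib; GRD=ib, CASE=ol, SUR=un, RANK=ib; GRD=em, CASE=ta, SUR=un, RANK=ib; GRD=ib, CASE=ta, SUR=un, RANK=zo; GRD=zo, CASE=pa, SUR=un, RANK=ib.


cell GRD=zo, CASE=ta, SUR=lu, RANK=ib:
underlying: ragbazu-be-eg-fok-v
1. b -> p, d -> t, g -> k, v -> f, z -> s / _ #: fires at position(s) 15: ragbazubeegfokf
2. f -> v, p -> b / V _ V: no change
3. e -> o, i -> u / B C0 _: fires at position(s) 9: ragbazuboegfokf
surface: ragbazuboegfokf

cell GRD=ib, CASE=ol, SUR=un, RANK=ib:
underlying: ragbazu-a-mu-fok-ta
1. b -> p, d -> t, g -> k, v -> f, z -> s / _ #: no change
2. f -> v, p -> b / V _ V: fires at position(s) 11: ragbazuamuvokta
3. e -> o, i -> u / B C0 _: no change
surface: ragbazuamuvokta

cell GRD=em, CASE=ta, SUR=un, RANK=ib:
underlying: ragbazu-k-mu-fok-v
1. b -> p, d -> t, g -> k, v -> f, z -> s / _ #: fires at position(s) 14: ragbazukmufokf
2. f -> v, p -> b / V _ V: fires at position(s) 11: ragbazukmuvokf
3. e -> o, i -> u / B C0 _: no change
surface: ragbazukmuvokf

cell GRD=ib, CASE=ta, SUR=un, RANK=zo:
underlying: ragbazu-a-zub-v
1. b -> p, d -> t, g -> k, v -> f, z -> s / _ #: fires at position(s) 12: ragbazuazubf
2. f -> v, p -> b / V _ V: no change
3. e -> o, i -> u / B C0 _: no change
surface: ragbazuazubf

cell GRD=zo, CASE=pa, SUR=un, RANK=ib:
underlying: ragbazu-be-mu-fok-op
1. b -> p, d -> t, g -> k, v -> f, z -> s / _ #: no change
2. f -> v, p -> b / V _ V: fires at position(s) 12: ragbazubemuvokop
3. e -> o, i -> u / B C0 _: fires at position(s) 9: ragbazubomuvokop
surface: ragbazubomuvokop


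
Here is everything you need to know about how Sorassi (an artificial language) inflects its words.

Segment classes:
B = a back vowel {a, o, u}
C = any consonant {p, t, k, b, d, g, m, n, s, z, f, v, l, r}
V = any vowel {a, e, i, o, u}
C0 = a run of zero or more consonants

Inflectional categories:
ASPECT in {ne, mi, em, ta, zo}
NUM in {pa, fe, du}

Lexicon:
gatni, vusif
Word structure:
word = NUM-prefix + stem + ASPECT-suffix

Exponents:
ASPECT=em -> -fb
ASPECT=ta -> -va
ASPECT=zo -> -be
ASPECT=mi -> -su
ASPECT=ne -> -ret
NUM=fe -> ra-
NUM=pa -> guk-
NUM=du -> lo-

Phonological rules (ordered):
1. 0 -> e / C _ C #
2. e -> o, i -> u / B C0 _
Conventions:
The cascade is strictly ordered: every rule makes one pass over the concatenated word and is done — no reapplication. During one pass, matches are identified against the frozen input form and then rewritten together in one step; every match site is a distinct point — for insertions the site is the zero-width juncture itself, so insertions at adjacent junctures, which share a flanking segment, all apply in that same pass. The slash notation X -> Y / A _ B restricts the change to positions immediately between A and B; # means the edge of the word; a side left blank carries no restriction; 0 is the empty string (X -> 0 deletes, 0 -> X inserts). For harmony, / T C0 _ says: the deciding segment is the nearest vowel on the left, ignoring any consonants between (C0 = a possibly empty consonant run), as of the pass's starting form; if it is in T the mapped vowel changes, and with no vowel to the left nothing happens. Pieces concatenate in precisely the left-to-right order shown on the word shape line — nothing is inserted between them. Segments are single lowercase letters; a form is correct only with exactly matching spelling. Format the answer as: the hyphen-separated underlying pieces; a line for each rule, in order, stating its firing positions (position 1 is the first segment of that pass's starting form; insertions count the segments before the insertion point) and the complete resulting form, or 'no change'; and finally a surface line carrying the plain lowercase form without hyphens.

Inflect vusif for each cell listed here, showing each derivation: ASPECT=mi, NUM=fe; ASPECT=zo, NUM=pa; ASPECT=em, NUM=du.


cell ASPECT=mi, NUM=fe:
underlying: ra-vusif-su
1. 0 -> e / C _ C #: no change
2. e -> o, i -> u / B C0 _: fires at position(s) 6: ravusufsu
surface: ravusufsu

cell ASPECT=zo, NUM=pa:
underlying: guk-vusif-be
1. 0 -> e / C _ C #: no change
2. e -> o, i -> u / B C0 _: fires at position(s) 7: gukvusufbe
surface: gukvusufbe

cell ASPECT=em, NUM=du:
underlying: lo-vusif-fb
1. 0 -> e / C _ C #: inserts after position(s) 8: lovusiffeb
2. e -> o, i -> u / B C0 _: fires at position(s) 6: lovusuffeb
surface: lovusuffeb


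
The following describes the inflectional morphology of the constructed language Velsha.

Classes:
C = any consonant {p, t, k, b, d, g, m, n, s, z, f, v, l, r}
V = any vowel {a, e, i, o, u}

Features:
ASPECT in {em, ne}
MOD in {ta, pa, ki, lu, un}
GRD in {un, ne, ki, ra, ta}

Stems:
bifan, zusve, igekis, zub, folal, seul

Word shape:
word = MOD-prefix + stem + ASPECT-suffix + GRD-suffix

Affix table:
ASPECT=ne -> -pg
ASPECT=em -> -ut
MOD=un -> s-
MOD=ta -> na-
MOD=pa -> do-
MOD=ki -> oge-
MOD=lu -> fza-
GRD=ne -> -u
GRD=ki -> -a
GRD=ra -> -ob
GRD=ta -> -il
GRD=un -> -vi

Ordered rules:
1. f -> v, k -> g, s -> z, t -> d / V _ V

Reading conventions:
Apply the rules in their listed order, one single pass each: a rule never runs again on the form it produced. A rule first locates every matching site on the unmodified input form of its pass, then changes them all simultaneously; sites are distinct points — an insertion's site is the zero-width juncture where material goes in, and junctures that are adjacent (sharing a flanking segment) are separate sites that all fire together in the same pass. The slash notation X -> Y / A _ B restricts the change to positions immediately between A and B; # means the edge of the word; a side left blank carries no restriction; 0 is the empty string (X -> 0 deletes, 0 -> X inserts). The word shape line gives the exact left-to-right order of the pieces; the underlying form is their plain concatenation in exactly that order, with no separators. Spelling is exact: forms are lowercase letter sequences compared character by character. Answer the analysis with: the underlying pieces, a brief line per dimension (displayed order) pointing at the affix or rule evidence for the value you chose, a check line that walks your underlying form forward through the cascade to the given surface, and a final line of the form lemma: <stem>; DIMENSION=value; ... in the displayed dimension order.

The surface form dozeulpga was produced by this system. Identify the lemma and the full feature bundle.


underlying: do-seul-pg-a
ASPECT=ne - signalled by the affix -pg
MOD=pa - signalled by the affix do-
GRD=ki - signalled by the affix -a
check: doseulpga -> dozeulpga
lemma: seul; ASPECT=ne; MOD=pa; GRD=ki


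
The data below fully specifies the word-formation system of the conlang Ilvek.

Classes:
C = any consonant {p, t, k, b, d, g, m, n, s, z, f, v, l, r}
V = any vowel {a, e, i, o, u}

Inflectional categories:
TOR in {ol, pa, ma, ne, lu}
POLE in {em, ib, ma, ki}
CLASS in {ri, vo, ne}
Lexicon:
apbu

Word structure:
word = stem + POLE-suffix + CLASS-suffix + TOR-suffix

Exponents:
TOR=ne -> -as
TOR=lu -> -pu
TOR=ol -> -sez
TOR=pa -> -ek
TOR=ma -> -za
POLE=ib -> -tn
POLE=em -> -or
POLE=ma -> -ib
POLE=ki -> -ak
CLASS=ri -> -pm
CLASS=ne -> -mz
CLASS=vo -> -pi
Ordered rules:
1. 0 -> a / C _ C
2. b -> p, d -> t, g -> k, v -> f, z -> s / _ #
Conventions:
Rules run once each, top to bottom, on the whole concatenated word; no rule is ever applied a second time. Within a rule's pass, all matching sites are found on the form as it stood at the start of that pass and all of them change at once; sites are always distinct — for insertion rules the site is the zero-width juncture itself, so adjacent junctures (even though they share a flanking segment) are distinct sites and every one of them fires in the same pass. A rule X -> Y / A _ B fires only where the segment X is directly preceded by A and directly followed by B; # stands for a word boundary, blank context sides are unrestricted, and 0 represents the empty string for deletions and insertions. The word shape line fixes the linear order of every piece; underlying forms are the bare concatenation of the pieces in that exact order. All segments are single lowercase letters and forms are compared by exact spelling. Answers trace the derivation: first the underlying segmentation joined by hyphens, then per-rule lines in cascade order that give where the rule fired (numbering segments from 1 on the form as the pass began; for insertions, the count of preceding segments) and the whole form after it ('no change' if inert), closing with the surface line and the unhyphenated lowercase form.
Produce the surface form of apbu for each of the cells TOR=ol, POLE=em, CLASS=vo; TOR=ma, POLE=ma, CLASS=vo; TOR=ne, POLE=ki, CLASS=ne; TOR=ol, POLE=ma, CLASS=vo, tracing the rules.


cell TOR=ol, POLE=em, CLASS=vo:
underlying: apbu-or-pi-sez
1. 0 -> a / C _ C: inserts after position(s) 2, 6: apabuorapisez
2. b -> p, d -> t, g -> k, v -> f, z -> s / _ #: fires at position(s) 13: apabuorapises
surface: apabuorapises

cell TOR=ma, POLE=ma, CLASS=vo:
underlying: apbu-ib-pi-za
1. 0 -> a / C _ C: inserts after position(s) 2, 6: apabuibapiza
2. b -> p, d -> t, g -> k, v -> f, z -> s / _ #: no change
surface: apabuibapiza

cell TOR=ne, POLE=ki, CLASS=ne:
underlying: apbu-ak-mz-as
1. 0 -> a / C _ C: inserts after position(s) 2, 6, 7: apabuakamazas
2. b -> p, d -> t, g -> k, v -> f, z -> s / _ #: no change
surface: apabuakamazas

cell TOR=ol, POLE=ma, CLASS=vo:
underlying: apbu-ib-pi-sez
1. 0 -> a / C _ C: inserts after position(s) 2, 6: apabuibapisez
2. b -> p, d -> t, g -> k, v -> f, z -> s / _ #: fires at position(s) 13: apabuibapises
surface: apabuibapises
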